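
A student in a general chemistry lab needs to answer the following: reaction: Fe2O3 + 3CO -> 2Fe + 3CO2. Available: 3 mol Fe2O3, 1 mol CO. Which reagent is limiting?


Mole ratio available / coefficient:
  Fe2O3: 3/1 = 3.000
  CO: 1/3 = 0.333
Smaller ratio is limiting.

CO


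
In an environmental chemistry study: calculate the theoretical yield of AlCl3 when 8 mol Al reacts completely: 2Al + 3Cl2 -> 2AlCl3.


Mole ratio AlCl3:Al = 2:2
n(AlCl3) = 8 × 2/2 = 8.000 mol
mass = 8.000 × 133.33 = 1066.64 g

1066.64 g


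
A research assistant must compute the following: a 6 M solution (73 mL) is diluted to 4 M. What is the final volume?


C1V1 = C2V2
6 × 73 = 4 × V2
V2 = 438/4 = 109.5 mL

109.5 mL


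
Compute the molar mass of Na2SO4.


M(Na2SO4) = 2×22.99 + 1×32.07 + 4×16.0
= 45.98 + 32.07 + 64.0
= 142.05 g/mol

142.05 g/mol


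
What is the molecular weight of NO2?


M(NO2) = 1×14.01 + 2×16.0
= 14.01 + 32.0
= 46.01 g/mol

46.01 g/mol


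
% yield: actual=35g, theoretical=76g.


% yield = actual/theoretical × 100
= 35/76 × 100
= 46.05%

46.05%


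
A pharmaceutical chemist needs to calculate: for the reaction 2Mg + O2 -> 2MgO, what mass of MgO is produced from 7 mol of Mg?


Mole ratio MgO:Mg = 2:2
n(MgO) = 7 × 2/2 = 7.000 mol
mass = 7.000 × 40.31 = 282.17 g

282.17 g


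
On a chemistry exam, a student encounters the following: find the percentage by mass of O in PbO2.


M(PbO2) = 1×207.2 + 2×16.0 = 239.20 g/mol
Mass of O = 2 × 16.0 = 32.00 g/mol
% O = 32.00/239.20 × 100 = 13.38%

13.38%


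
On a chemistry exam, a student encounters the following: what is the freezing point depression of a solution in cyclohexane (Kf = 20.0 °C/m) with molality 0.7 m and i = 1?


ΔTf = Kf × m × i
= 20.0 × 0.7 × 1
= 14.0 °C

14.0 °C


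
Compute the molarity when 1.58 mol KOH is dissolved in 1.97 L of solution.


M = n/V = 1.58/1.97 = 0.802 mol/L

0.802 M


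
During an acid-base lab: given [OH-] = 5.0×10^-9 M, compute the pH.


pOH = -log10([OH-]) = -log10(5.0×10^-9)
= 9 - log10(5.0) = 8.3
pH = 14 - pOH = 14 - 8.3 = 5.7

5.7


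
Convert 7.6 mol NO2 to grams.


M(NO2) = 46.01 g/mol
mass = n × M = 7.6 × 46.01 = 349.68 g

349.68 g


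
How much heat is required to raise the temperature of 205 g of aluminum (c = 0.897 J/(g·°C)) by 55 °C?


q = mcΔT = 205 × 0.897 × 55
= 10113.68 J

10113.68 J


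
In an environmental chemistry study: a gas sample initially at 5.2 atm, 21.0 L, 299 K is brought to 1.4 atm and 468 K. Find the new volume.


P1V1/T1 = P2V2/T2
V2 = P1V1T2/(T1P2)
= 5.2×21.0×468/(299×1.4)
= 122.087 L

122.087 L


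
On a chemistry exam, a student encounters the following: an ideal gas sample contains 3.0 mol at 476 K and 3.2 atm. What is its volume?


PV = nRT  (R = 0.08206 L·atm/(mol·K))
V = nRT/P = 3.0×0.08206×476/3.2
= 36.619 L

36.619 L


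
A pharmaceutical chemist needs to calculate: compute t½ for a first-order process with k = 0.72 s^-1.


t½ = ln2/k = 0.693147/(0.72 s^-1)
= 0.9627 s

0.9627 s


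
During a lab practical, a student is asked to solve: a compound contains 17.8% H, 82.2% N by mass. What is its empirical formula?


Assume 100 g sample. Moles of each element:
  H: 17.8/1.008 = 17.659 mol
  N: 82.2/14.01 = 5.867 mol
Divide by smallest (5.867):
  H: 17.659/5.867 = 3.01
  N: 5.867/5.867 = 1.0
Empirical formula: NH3

NH3


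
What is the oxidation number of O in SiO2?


O is usually -2
Oxidation number: -2

-2


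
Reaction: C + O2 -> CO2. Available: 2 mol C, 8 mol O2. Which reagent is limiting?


Mole ratio available / coefficient:
  C: 2/1 = 2.000
  O2: 8/1 = 8.000
Smaller ratio is limiting.

C


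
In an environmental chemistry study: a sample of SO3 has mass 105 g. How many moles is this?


M(SO3) = 80.07 g/mol
n = mass/M = 105/80.07 = 1.3114 mol

1.3114 mol


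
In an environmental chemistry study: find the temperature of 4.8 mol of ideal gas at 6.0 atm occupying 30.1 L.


PV = nRT  (R = 0.08206 L·atm/(mol·K))
T = PV/(nR) = 6.0×30.1/(4.8×0.08206)
= 180.60/0.393888
= 458.51 K

458.51 K


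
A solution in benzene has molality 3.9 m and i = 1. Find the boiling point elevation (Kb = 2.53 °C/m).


ΔTb = Kb × m × i
= 2.53 × 3.9 × 1
= 9.867 °C

9.867 °C


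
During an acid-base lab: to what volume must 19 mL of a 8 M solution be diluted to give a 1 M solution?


C1V1 = C2V2
8 × 19 = 1 × V2
V2 = 152/1 = 152.0 mL

152.0 mL


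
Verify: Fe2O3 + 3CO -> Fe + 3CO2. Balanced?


Equation: Fe2O3 + 3CO -> Fe + 3CO2
Check atoms: C: 3=3, Fe: 2≠1, O: 6=6
Not balanced

No, not balanced


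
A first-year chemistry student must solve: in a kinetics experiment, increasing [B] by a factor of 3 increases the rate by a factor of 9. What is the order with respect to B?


rate ∝ [B]^n
3^n = 9 → n = 2
Order in B: 2

2


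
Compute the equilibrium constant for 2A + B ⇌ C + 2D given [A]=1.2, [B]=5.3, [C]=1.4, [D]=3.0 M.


Kc = [C][D]^2/([A]^2[B])
= (1.4^1 × 3.0^2)/(1.2^2 × 5.3^1)
= 12.6/7.632
= 1.651

1.651


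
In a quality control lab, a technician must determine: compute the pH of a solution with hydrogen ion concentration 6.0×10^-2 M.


pH = -log10([H+]) = -log10(6.0×10^-2)
= 2 - log10(6.0)
= 2 - 0.78
= 1.22

1.22


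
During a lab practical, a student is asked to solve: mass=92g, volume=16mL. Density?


ρ = mass/volume
= 92/16
= 5.75 g/mL

5.75 g/mL


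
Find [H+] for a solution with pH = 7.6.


[H+] = 10^(-pH) = 10^(-7.6)
= 2.51×10^-8 M

2.51×10^-8 M


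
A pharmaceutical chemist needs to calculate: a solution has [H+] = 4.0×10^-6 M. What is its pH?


pH = -log10([H+]) = -log10(4.0×10^-6)
= 6 - log10(4.0)
= 6 - 0.6
= 5.4

5.4


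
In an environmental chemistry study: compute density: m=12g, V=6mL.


ρ = mass/volume
= 12/6
= 2.0 g/mL

2.0 g/mL


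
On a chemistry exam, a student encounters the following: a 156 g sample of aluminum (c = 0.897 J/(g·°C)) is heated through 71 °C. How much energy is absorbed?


q = mcΔT = 156 × 0.897 × 71
= 9935.17 J

9935.17 J


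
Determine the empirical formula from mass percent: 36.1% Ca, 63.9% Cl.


Assume 100 g sample. Moles of each element:
  Ca: 36.1/40.08 = 0.901 mol
  Cl: 63.9/35.45 = 1.803 mol
Divide by smallest (0.901):
  Ca: 0.901/0.901 = 1.0
  Cl: 1.803/0.901 = 2.0
Empirical formula: CaCl2

CaCl2


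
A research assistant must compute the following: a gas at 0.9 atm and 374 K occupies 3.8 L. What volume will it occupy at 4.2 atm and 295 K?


P1V1/T1 = P2V2/T2
V2 = P1V1T2/(T1P2)
= 0.9×3.8×295/(374×4.2)
= 0.642 L

0.642 L


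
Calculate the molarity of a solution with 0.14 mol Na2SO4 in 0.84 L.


M = n/V = 0.14/0.84 = 0.167 mol/L

0.167 M


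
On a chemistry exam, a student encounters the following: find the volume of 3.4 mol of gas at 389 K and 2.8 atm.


PV = nRT  (R = 0.08206 L·atm/(mol·K))
V = nRT/P = 3.4×0.08206×389/2.8
= 38.762 L

38.762 L


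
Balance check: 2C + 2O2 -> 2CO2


Equation: 2C + 2O2 -> 2CO2
Check atoms: C: 2=2, O: 4=4
Balanced

Yes, balanced


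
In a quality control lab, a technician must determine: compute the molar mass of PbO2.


M(PbO2) = 1×207.2 + 2×16.0
= 207.2 + 32.0
= 239.2 g/mol

239.2 g/mol


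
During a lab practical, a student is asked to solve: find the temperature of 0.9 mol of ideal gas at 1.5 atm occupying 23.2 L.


PV = nRT  (R = 0.08206 L·atm/(mol·K))
T = PV/(nR) = 1.5×23.2/(0.9×0.08206)
= 34.80/0.073854
= 471.20 K

471.20 K


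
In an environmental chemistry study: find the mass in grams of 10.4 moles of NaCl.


M(NaCl) = 58.44 g/mol
mass = n × M = 10.4 × 58.44 = 607.78 g

607.78 g


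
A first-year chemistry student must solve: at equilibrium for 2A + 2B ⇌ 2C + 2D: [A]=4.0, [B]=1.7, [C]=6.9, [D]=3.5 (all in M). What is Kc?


Kc = [C]^2[D]^2/([A]^2[B]^2)
= (6.9^2 × 3.5^2)/(4.0^2 × 1.7^2)
= 583.2225/46.24
= 12.61

12.61


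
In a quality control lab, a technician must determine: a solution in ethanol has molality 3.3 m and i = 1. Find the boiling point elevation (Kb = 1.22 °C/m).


ΔTb = Kb × m × i
= 1.22 × 3.3 × 1
= 4.026 °C

4.026 °C


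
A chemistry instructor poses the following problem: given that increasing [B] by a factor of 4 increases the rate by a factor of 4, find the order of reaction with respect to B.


rate ∝ [B]^n
4^n = 4 → n = 1
Order in B: 1

1


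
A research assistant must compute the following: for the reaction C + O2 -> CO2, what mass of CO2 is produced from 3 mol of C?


Mole ratio CO2:C = 1:1
n(CO2) = 3 × 1/1 = 3.000 mol
mass = 3.000 × 44.01 = 132.03 g

132.03 g


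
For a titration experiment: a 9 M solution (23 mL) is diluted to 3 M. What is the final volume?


C1V1 = C2V2
9 × 23 = 3 × V2
V2 = 207/3 = 69.0 mL

69.0 mL


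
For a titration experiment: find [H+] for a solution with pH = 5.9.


[H+] = 10^(-pH) = 10^(-5.9)
= 1.26×10^-6 M

1.26×10^-6 M


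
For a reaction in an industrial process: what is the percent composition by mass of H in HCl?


M(HCl) = 1×1.008 + 1×35.45 = 36.458 g/mol
Mass of H = 1 × 1.008 = 1.008 g/mol
% H = 1.008/36.458 × 100 = 2.76%

2.76%


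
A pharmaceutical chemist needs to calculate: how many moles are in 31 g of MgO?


M(MgO) = 40.31 g/mol
n = mass/M = 31/40.31 = 0.769 mol

0.769 mol


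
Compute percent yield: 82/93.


% yield = actual/theoretical × 100
= 82/93 × 100
= 88.17%

88.17%


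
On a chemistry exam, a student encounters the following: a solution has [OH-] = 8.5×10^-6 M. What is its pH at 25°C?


pOH = -log10([OH-]) = -log10(8.5×10^-6)
= 6 - log10(8.5) = 5.07
pH = 14 - pOH = 14 - 5.07 = 8.93

8.93


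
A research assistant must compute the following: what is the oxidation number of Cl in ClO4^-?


x + 4(-2) = -1, so x = +7
Oxidation number: +7

+7


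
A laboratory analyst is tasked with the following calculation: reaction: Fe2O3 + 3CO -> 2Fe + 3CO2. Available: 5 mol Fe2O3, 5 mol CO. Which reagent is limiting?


Mole ratio available / coefficient:
  Fe2O3: 5/1 = 5.000
  CO: 5/3 = 1.667
Smaller ratio is limiting.

CO


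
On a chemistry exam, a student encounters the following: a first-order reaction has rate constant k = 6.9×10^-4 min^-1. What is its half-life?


t½ = ln2/k = 0.693147/(6.9×10^-4 min^-1)
= 1005 min

1005 min


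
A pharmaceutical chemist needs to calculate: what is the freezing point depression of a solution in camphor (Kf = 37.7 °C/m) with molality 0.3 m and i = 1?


ΔTf = Kf × m × i
= 37.7 × 0.3 × 1
= 11.31 °C

11.31 °C


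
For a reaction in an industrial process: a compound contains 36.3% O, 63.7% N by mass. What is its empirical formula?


Assume 100 g sample. Moles of each element:
  O: 36.3/16.0 = 2.269 mol
  N: 63.7/14.01 = 4.547 mol
Divide by smallest (2.269):
  O: 2.269/2.269 = 1.0
  N: 4.547/2.269 = 2.0
Empirical formula: N2O

N2O


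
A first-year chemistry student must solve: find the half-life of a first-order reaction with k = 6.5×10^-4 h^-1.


t½ = ln2/k = 0.693147/(6.5×10^-4 h^-1)
= 1066 h

1066 h


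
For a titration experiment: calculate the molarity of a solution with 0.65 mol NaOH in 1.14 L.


M = n/V = 0.65/1.14 = 0.570 mol/L

0.570 M


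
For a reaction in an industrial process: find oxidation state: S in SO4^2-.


x + 4(-2) = -2, so x = +6
Oxidation number: +6

+6


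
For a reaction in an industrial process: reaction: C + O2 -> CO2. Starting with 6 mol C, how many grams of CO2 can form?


Mole ratio CO2:C = 1:1
n(CO2) = 6 × 1/1 = 6.000 mol
mass = 6.000 × 44.01 = 264.06 g

264.06 g


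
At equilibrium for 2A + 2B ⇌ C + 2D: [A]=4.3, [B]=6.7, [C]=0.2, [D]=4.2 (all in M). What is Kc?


Kc = [C][D]^2/([A]^2[B]^2)
= (0.2^1 × 4.2^2)/(4.3^2 × 6.7^2)
= 3.528/830.0161
= 0.004251

0.004251


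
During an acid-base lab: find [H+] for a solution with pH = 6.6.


[H+] = 10^(-pH) = 10^(-6.6)
= 2.51×10^-7 M

2.51×10^-7 M


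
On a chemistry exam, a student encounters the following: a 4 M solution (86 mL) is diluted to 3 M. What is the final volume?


C1V1 = C2V2
4 × 86 = 3 × V2
V2 = 344/3 = 114.67 mL

114.67 mL


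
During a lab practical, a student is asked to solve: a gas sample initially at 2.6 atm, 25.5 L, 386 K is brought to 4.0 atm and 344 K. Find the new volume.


P1V1/T1 = P2V2/T2
V2 = P1V1T2/(T1P2)
= 2.6×25.5×344/(386×4.0)
= 14.772 L

14.772 L


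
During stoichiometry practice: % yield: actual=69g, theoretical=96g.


% yield = actual/theoretical × 100
= 69/96 × 100
= 71.88%

71.88%


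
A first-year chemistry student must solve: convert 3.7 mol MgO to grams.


M(MgO) = 40.31 g/mol
mass = n × M = 3.7 × 40.31 = 149.15 g

149.15 g


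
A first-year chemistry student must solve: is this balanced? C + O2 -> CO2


Equation: C + O2 -> CO2
Check atoms: C: 1=1, O: 2=2
Balanced

Yes, balanced


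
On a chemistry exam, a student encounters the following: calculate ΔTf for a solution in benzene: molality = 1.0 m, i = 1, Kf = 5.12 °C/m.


ΔTf = Kf × m × i
= 5.12 × 1.0 × 1
= 5.12 °C

5.12 °C


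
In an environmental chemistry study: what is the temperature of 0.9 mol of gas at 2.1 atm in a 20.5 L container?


PV = nRT  (R = 0.08206 L·atm/(mol·K))
T = PV/(nR) = 2.1×20.5/(0.9×0.08206)
= 43.05/0.073854
= 582.91 K

582.91 K


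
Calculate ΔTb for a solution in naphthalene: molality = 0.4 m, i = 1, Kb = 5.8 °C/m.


ΔTb = Kb × m × i
= 5.8 × 0.4 × 1
= 2.32 °C

2.32 °C


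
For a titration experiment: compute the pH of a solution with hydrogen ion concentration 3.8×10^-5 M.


pH = -log10([H+]) = -log10(3.8×10^-5)
= 5 - log10(3.8)
= 5 - 0.58
= 4.42

4.42


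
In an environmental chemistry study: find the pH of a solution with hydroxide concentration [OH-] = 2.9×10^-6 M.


pOH = -log10([OH-]) = -log10(2.9×10^-6)
= 6 - log10(2.9) = 5.54
pH = 14 - pOH = 14 - 5.54 = 8.46

8.46


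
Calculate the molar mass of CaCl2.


M(CaCl2) = 1×40.08 + 2×35.45
= 40.08 + 70.9
= 110.98 g/mol

110.98 g/mol


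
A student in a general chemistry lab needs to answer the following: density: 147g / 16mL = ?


ρ = mass/volume
= 147/16
= 9.188 g/mL

9.188 g/mL


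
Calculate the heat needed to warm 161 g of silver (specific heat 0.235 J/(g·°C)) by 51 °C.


q = mcΔT = 161 × 0.235 × 51
= 1929.59 J

1929.59 J


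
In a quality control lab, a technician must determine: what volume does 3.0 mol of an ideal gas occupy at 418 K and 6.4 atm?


PV = nRT  (R = 0.08206 L·atm/(mol·K))
V = nRT/P = 3.0×0.08206×418/6.4
= 16.079 L

16.079 L


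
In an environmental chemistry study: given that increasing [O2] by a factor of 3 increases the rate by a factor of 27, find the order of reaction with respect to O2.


rate ∝ [O2]^n
3^n = 27 → n = 3
Order in O2: 3

3


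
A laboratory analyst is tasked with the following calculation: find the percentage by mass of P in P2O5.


M(P2O5) = 2×30.97 + 5×16.0 = 141.94 g/mol
Mass of P = 2 × 30.97 = 61.94 g/mol
% P = 61.94/141.94 × 100 = 43.64%

43.64%


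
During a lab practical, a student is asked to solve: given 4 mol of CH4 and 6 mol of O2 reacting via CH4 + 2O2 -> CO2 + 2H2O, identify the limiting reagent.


Mole ratio available / coefficient:
  CH4: 4/1 = 4.000
  O2: 6/2 = 3.000
Smaller ratio is limiting.

O2


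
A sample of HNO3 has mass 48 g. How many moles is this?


M(HNO3) = 63.02 g/mol
n = mass/M = 48/63.02 = 0.7617 mol

0.7617 mol


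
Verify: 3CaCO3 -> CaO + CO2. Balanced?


Equation: 3CaCO3 -> CaO + CO2
Check atoms: C: 3≠1, Ca: 3≠1, O: 9≠3
Not balanced

No, not balanced


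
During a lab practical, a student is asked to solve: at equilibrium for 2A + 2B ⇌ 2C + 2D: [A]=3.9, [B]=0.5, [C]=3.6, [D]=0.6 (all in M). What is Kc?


Kc = [C]^2[D]^2/([A]^2[B]^2)
= (3.6^2 × 0.6^2)/(3.9^2 × 0.5^2)
= 4.6656/3.8025
= 1.227

1.227


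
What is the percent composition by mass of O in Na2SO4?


M(Na2SO4) = 2×22.99 + 1×32.07 + 4×16.0 = 142.05 g/mol
Mass of O = 4 × 16.0 = 64.00 g/mol
% O = 64.00/142.05 × 100 = 45.05%

45.05%


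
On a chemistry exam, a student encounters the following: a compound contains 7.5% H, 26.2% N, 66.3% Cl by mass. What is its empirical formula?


Assume 100 g sample. Moles of each element:
  H: 7.5/1.008 = 7.44 mol
  N: 26.2/14.01 = 1.87 mol
  Cl: 66.3/35.45 = 1.87 mol
Divide by smallest (1.87):
  H: 7.44/1.87 = 3.98
  N: 1.87/1.87 = 1.0
  Cl: 1.87/1.87 = 1.0
Empirical formula: NH4Cl

NH4Cl


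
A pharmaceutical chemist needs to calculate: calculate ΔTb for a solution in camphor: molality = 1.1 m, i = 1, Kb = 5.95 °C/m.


ΔTb = Kb × m × i
= 5.95 × 1.1 × 1
= 6.545 °C

6.545 °C


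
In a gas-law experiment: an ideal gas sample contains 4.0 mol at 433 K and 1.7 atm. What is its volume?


PV = nRT  (R = 0.08206 L·atm/(mol·K))
V = nRT/P = 4.0×0.08206×433/1.7
= 83.605 L

83.605 L


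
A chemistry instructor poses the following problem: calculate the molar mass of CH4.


M(CH4) = 1×12.01 + 4×1.008
= 12.01 + 4.03
= 16.04 g/mol

16.04 g/mol


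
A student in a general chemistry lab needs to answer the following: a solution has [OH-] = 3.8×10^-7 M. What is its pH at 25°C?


pOH = -log10([OH-]) = -log10(3.8×10^-7)
= 7 - log10(3.8) = 6.42
pH = 14 - pOH = 14 - 6.42 = 7.58

7.58


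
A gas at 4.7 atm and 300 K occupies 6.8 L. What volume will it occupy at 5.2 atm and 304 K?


P1V1/T1 = P2V2/T2
V2 = P1V1T2/(T1P2)
= 4.7×6.8×304/(300×5.2)
= 6.228 L

6.228 L


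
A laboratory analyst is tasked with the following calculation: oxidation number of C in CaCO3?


(+2) + x + 3(-2) = 0, so x = +4
Oxidation number: +4

+4


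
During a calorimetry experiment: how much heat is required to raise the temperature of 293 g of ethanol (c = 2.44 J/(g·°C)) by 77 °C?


q = mcΔT = 293 × 2.44 × 77
= 55048.84 J

55048.84 J


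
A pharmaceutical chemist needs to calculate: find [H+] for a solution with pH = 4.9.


[H+] = 10^(-pH) = 10^(-4.9)
= 1.26×10^-5 M

1.26×10^-5 M


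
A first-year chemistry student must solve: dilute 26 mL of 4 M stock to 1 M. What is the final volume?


C1V1 = C2V2
4 × 26 = 1 × V2
V2 = 104/1 = 104.0 mL

104.0 mL


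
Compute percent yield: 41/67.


% yield = actual/theoretical × 100
= 41/67 × 100
= 61.19%

61.19%


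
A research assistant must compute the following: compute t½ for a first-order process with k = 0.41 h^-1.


t½ = ln2/k = 0.693147/(0.41 h^-1)
= 1.691 h

1.691 h


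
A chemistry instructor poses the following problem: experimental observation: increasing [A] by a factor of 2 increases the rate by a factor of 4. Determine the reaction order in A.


rate ∝ [A]^n
2^n = 4 → n = 2
Order in A: 2

2


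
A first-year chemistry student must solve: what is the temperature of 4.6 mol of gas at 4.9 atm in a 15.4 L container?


PV = nRT  (R = 0.08206 L·atm/(mol·K))
T = PV/(nR) = 4.9×15.4/(4.6×0.08206)
= 75.46/0.377476
= 199.91 K

199.91 K


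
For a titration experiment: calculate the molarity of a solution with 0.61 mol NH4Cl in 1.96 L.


M = n/V = 0.61/1.96 = 0.311 mol/L

0.311 M


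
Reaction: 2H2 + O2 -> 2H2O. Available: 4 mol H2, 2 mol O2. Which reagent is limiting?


Mole ratio available / coefficient:
  H2: 4/2 = 2.000
  O2: 2/1 = 2.000
Smaller ratio is limiting.

neither (stoichiometric); H2 and O2 are fully consumed


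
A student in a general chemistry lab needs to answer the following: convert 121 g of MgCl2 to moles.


M(MgCl2) = 95.21 g/mol
n = mass/M = 121/95.21 = 1.2709 mol

1.2709 mol


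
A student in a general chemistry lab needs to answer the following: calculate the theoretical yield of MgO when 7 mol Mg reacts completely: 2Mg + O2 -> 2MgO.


Mole ratio MgO:Mg = 2:2
n(MgO) = 7 × 2/2 = 7.000 mol
mass = 7.000 × 40.31 = 282.17 g

282.17 g


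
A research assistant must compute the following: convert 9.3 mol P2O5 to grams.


M(P2O5) = 141.94 g/mol
mass = n × M = 9.3 × 141.94 = 1320.04 g

1320.04 g


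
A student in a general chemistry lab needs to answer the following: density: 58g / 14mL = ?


ρ = mass/volume
= 58/14
= 4.143 g/mL

4.143 g/mL


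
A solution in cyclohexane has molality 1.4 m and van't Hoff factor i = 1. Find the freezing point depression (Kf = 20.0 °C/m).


ΔTf = Kf × m × i
= 20.0 × 1.4 × 1
= 28.0 °C

28.0 °C


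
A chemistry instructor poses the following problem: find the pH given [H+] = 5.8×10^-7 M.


pH = -log10([H+]) = -log10(5.8×10^-7)
= 7 - log10(5.8)
= 7 - 0.76
= 6.24

6.24


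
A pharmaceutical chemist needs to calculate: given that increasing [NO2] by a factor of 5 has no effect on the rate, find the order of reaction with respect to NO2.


rate ∝ [NO2]^n
rate ∝ [NO2]^0
Order in NO2: 0

0


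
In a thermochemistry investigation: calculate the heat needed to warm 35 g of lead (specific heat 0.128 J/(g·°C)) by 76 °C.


q = mcΔT = 35 × 0.128 × 76
= 340.48 J

340.48 J


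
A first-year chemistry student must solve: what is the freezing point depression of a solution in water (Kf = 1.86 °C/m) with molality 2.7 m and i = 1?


ΔTf = Kf × m × i
= 1.86 × 2.7 × 1
= 5.022 °C

5.022 °C


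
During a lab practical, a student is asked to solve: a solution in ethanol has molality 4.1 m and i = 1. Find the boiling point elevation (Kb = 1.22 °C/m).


ΔTb = Kb × m × i
= 1.22 × 4.1 × 1
= 5.002 °C

5.002 °C


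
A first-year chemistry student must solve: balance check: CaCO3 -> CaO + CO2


Equation: CaCO3 -> CaO + CO2
Check atoms: C: 1=1, Ca: 1=1, O: 3=3
Balanced

Yes, balanced


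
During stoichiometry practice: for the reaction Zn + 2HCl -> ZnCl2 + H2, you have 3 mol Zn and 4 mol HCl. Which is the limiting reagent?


Mole ratio available / coefficient:
  Zn: 3/1 = 3.000
  HCl: 4/2 = 2.000
Smaller ratio is limiting.

HCl


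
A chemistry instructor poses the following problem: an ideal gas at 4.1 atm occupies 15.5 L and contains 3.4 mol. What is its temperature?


PV = nRT  (R = 0.08206 L·atm/(mol·K))
T = PV/(nR) = 4.1×15.5/(3.4×0.08206)
= 63.55/0.279004
= 227.77 K

227.77 K


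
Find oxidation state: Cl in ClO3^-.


x + 3(-2) = -1, so x = +5
Oxidation number: +5

+5


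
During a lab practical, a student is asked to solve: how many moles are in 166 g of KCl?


M(KCl) = 74.55 g/mol
n = mass/M = 166/74.55 = 2.2267 mol

2.2267 mol


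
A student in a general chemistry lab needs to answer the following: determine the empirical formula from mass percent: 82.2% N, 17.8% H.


Assume 100 g sample. Moles of each element:
  N: 82.2/14.01 = 5.867 mol
  H: 17.8/1.008 = 17.659 mol
Divide by smallest (5.867):
  N: 5.867/5.867 = 1.0
  H: 17.659/5.867 = 3.01
Empirical formula: NH3

NH3


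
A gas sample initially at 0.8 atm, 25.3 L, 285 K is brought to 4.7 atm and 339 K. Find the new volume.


P1V1/T1 = P2V2/T2
V2 = P1V1T2/(T1P2)
= 0.8×25.3×339/(285×4.7)
= 5.122 L

5.122 L


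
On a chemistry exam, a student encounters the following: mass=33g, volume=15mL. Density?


ρ = mass/volume
= 33/15
= 2.2 g/mL

2.2 g/mL


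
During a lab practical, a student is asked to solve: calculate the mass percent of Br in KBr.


M(KBr) = 1×39.1 + 1×79.9 = 119.00 g/mol
Mass of Br = 1 × 79.9 = 79.90 g/mol
% Br = 79.90/119.00 × 100 = 67.14%

67.14%


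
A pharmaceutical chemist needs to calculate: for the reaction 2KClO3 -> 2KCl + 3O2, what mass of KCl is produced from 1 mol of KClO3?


Mole ratio KCl:KClO3 = 2:2
n(KCl) = 1 × 2/2 = 1.000 mol
mass = 1.000 × 74.55 = 74.55 g

74.55 g


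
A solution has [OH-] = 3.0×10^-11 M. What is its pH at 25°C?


pOH = -log10([OH-]) = -log10(3.0×10^-11)
= 11 - log10(3.0) = 10.52
pH = 14 - pOH = 14 - 10.52 = 3.48

3.48


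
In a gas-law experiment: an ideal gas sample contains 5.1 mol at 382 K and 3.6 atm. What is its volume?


PV = nRT  (R = 0.08206 L·atm/(mol·K))
V = nRT/P = 5.1×0.08206×382/3.6
= 44.408 L

44.408 L


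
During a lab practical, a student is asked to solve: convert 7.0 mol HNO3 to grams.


M(HNO3) = 63.02 g/mol
mass = n × M = 7.0 × 63.02 = 441.14 g

441.14 g


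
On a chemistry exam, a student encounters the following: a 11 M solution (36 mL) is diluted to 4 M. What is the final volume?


C1V1 = C2V2
11 × 36 = 4 × V2
V2 = 396/4 = 99.0 mL

99.0 mL


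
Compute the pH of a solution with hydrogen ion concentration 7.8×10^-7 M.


pH = -log10([H+]) = -log10(7.8×10^-7)
= 7 - log10(7.8)
= 7 - 0.89
= 6.11

6.11


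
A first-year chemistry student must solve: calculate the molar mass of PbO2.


M(PbO2) = 1×207.2 + 2×16.0
= 207.2 + 32.0
= 239.2 g/mol

239.2 g/mol


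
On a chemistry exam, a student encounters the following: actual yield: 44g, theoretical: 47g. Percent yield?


% yield = actual/theoretical × 100
= 44/47 × 100
= 93.62%

93.62%


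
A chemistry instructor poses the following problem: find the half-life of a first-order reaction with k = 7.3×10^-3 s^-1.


t½ = ln2/k = 0.693147/(7.3×10^-3 s^-1)
= 94.95 s

94.95 s


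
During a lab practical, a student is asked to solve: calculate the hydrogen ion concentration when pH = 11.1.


[H+] = 10^(-pH) = 10^(-11.1)
= 7.94×10^-12 M

7.94×10^-12 M


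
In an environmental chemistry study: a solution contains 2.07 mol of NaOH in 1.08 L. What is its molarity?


M = n/V = 2.07/1.08 = 1.917 mol/L

1.917 M


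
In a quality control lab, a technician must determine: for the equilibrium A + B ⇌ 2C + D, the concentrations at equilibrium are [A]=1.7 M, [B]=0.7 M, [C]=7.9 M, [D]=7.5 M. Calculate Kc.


Kc = [C]^2[D]/([A][B])
= (7.9^2 × 7.5^1)/(1.7^1 × 0.7^1)
= 468.075/1.19
= 393.3

393.3


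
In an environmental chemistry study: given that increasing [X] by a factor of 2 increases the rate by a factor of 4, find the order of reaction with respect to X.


rate ∝ [X]^n
2^n = 4 → n = 2
Order in X: 2

2


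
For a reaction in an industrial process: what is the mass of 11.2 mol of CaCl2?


M(CaCl2) = 110.98 g/mol
mass = n × M = 11.2 × 110.98 = 1242.98 g

1242.98 g


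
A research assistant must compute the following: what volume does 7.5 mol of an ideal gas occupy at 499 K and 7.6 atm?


PV = nRT  (R = 0.08206 L·atm/(mol·K))
V = nRT/P = 7.5×0.08206×499/7.6
= 40.409 L

40.409 L


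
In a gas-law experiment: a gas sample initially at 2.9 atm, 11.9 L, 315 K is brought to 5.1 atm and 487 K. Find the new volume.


P1V1/T1 = P2V2/T2
V2 = P1V1T2/(T1P2)
= 2.9×11.9×487/(315×5.1)
= 10.461 L

10.461 L


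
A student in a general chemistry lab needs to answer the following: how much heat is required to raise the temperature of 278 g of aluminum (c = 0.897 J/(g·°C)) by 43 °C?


q = mcΔT = 278 × 0.897 × 43
= 10722.74 J

10722.74 J


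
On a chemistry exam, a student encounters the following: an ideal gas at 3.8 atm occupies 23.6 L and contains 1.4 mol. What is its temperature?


PV = nRT  (R = 0.08206 L·atm/(mol·K))
T = PV/(nR) = 3.8×23.6/(1.4×0.08206)
= 89.68/0.114884
= 780.61 K

780.61 K


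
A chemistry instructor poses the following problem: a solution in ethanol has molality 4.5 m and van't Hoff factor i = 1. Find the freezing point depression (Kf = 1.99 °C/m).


ΔTf = Kf × m × i
= 1.99 × 4.5 × 1
= 8.955 °C

8.955 °C


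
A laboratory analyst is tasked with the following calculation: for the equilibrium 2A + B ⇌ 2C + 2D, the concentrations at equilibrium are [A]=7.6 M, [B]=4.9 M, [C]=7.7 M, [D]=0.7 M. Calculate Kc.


Kc = [C]^2[D]^2/([A]^2[B])
= (7.7^2 × 0.7^2)/(7.6^2 × 4.9^1)
= 29.0521/283.024
= 0.1026

0.1026


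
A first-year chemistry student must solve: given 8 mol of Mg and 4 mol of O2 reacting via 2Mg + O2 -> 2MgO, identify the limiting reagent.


Mole ratio available / coefficient:
  Mg: 8/2 = 4.000
  O2: 4/1 = 4.000
Smaller ratio is limiting.

neither (stoichiometric); Mg and O2 are fully consumed


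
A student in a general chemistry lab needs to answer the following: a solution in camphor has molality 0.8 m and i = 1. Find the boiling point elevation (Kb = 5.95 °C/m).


ΔTb = Kb × m × i
= 5.95 × 0.8 × 1
= 4.76 °C

4.76 °C


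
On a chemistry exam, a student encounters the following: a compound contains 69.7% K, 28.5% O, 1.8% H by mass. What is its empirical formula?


Assume 100 g sample. Moles of each element:
  K: 69.7/39.1 = 1.783 mol
  O: 28.5/16.0 = 1.781 mol
  H: 1.8/1.008 = 1.786 mol
Divide by smallest (1.781):
  K: 1.783/1.781 = 1.0
  O: 1.781/1.781 = 1.0
  H: 1.786/1.781 = 1.0
Empirical formula: KOH

KOH


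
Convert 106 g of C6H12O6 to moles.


M(C6H12O6) = 180.16 g/mol
n = mass/M = 106/180.16 = 0.5884 mol

0.5884 mol


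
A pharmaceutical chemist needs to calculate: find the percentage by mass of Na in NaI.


M(NaI) = 1×22.99 + 1×126.9 = 149.89 g/mol
Mass of Na = 1 × 22.99 = 22.99 g/mol
% Na = 22.99/149.89 × 100 = 15.34%

15.34%


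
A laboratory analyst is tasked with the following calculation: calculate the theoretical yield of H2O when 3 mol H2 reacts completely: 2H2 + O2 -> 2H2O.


Mole ratio H2O:H2 = 2:2
n(H2O) = 3 × 2/2 = 3.000 mol
mass = 3.000 × 18.02 = 54.06 g

54.06 g


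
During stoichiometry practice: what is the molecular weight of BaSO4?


M(BaSO4) = 1×137.33 + 1×32.07 + 4×16.0
= 137.33 + 32.07 + 64.0
= 233.4 g/mol

233.4 g/mol


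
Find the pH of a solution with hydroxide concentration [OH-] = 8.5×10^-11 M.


pOH = -log10([OH-]) = -log10(8.5×10^-11)
= 11 - log10(8.5) = 10.07
pH = 14 - pOH = 14 - 10.07 = 3.93

3.93


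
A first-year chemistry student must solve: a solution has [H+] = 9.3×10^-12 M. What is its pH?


pH = -log10([H+]) = -log10(9.3×10^-12)
= 12 - log10(9.3)
= 12 - 0.97
= 11.03

11.03


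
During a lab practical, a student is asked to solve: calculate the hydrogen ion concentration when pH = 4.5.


[H+] = 10^(-pH) = 10^(-4.5)
= 3.16×10^-5 M

3.16×10^-5 M


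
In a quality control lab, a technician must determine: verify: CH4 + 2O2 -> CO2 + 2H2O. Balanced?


Equation: CH4 + 2O2 -> CO2 + 2H2O
Check atoms: C: 1=1, H: 4=4, O: 4=4
Balanced

Yes, balanced


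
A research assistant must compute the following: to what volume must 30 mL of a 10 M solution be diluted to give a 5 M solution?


C1V1 = C2V2
10 × 30 = 5 × V2
V2 = 300/5 = 60.0 mL

60.0 mL


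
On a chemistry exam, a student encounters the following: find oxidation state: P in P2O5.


2x + 5(-2) = 0, so x = +5
Oxidation number: +5

+5


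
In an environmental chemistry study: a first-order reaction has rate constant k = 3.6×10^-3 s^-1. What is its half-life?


t½ = ln2/k = 0.693147/(3.6×10^-3 s^-1)
= 192.5 s

192.5 s


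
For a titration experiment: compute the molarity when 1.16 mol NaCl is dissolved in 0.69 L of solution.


M = n/V = 1.16/0.69 = 1.681 mol/L

1.681 M


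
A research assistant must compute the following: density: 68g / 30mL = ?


ρ = mass/volume
= 68/30
= 2.267 g/mL

2.267 g/mL


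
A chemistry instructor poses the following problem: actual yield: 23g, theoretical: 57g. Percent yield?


% yield = actual/theoretical × 100
= 23/57 × 100
= 40.35%

40.35%


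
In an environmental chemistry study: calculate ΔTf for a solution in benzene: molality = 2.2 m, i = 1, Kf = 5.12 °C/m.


ΔTf = Kf × m × i
= 5.12 × 2.2 × 1
= 11.264 °C

11.264 °C


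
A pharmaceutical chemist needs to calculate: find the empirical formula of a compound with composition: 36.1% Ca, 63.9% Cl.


Assume 100 g sample. Moles of each element:
  Ca: 36.1/40.08 = 0.901 mol
  Cl: 63.9/35.45 = 1.803 mol
Divide by smallest (0.901):
  Ca: 0.901/0.901 = 1.0
  Cl: 1.803/0.901 = 2.0
Empirical formula: CaCl2

CaCl2


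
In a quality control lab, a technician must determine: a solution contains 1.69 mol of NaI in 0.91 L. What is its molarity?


M = n/V = 1.69/0.91 = 1.857 mol/L

1.857 M


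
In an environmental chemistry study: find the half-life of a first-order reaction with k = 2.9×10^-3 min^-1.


t½ = ln2/k = 0.693147/(2.9×10^-3 min^-1)
= 239.0 min

239.0 min


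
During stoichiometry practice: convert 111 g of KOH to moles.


M(KOH) = 56.11 g/mol
n = mass/M = 111/56.11 = 1.9783 mol

1.9783 mol


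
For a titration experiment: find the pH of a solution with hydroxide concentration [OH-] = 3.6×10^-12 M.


pOH = -log10([OH-]) = -log10(3.6×10^-12)
= 12 - log10(3.6) = 11.44
pH = 14 - pOH = 14 - 11.44 = 2.56

2.56


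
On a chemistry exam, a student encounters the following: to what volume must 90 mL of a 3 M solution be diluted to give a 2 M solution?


C1V1 = C2V2
3 × 90 = 2 × V2
V2 = 270/2 = 135.0 mL

135.0 mL


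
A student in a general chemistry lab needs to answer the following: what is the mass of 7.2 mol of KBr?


M(KBr) = 119.0 g/mol
mass = n × M = 7.2 × 119.0 = 856.80 g

856.80 g


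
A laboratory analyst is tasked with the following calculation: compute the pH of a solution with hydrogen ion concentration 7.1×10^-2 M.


pH = -log10([H+]) = -log10(7.1×10^-2)
= 2 - log10(7.1)
= 2 - 0.85
= 1.15

1.15


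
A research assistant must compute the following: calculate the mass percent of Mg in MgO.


M(MgO) = 1×24.31 + 1×16.0 = 40.31 g/mol
Mass of Mg = 1 × 24.31 = 24.31 g/mol
% Mg = 24.31/40.31 × 100 = 60.31%

60.31%


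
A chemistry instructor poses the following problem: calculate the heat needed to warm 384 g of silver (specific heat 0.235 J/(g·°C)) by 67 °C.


q = mcΔT = 384 × 0.235 × 67
= 6046.08 J

6046.08 J


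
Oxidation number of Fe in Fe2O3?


2x + 3(-2) = 0, so x = +3
Oxidation number: +3

+3


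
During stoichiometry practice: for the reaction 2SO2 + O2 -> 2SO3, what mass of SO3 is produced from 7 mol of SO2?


Mole ratio SO3:SO2 = 2:2
n(SO3) = 7 × 2/2 = 7.000 mol
mass = 7.000 × 80.07 = 560.49 g

560.49 g


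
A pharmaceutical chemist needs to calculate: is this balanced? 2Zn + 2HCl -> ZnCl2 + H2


Equation: 2Zn + 2HCl -> ZnCl2 + H2
Check atoms: Cl: 2=2, H: 2=2, Zn: 2≠1
Not balanced

No, not balanced


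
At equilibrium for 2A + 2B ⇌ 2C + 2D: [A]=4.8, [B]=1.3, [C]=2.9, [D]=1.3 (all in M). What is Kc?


Kc = [C]^2[D]^2/([A]^2[B]^2)
= (2.9^2 × 1.3^2)/(4.8^2 × 1.3^2)
= 14.2129/38.9376
= 0.3650

0.3650


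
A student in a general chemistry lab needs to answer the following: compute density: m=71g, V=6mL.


ρ = mass/volume
= 71/6
= 11.833 g/mL

11.833 g/mL


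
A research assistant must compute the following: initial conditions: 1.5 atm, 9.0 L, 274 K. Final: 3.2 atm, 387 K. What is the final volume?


P1V1/T1 = P2V2/T2
V2 = P1V1T2/(T1P2)
= 1.5×9.0×387/(274×3.2)
= 5.959 L

5.959 L


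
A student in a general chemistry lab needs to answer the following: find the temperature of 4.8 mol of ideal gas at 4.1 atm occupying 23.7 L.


PV = nRT  (R = 0.08206 L·atm/(mol·K))
T = PV/(nR) = 4.1×23.7/(4.8×0.08206)
= 97.17/0.393888
= 246.69 K

246.69 K


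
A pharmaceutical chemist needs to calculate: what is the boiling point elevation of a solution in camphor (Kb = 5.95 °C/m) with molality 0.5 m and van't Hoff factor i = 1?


ΔTb = Kb × m × i
= 5.95 × 0.5 × 1
= 2.975 °C

2.975 °C


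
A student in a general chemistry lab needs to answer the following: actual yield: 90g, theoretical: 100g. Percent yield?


% yield = actual/theoretical × 100
= 90/100 × 100
= 90.0%

90.0%


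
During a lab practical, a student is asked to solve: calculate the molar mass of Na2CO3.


M(Na2CO3) = 2×22.99 + 1×12.01 + 3×16.0
= 45.98 + 12.01 + 48.0
= 105.99 g/mol

105.99 g/mol


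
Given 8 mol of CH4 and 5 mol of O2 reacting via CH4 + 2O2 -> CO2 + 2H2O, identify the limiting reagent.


Mole ratio available / coefficient:
  CH4: 8/1 = 8.000
  O2: 5/2 = 2.500
Smaller ratio is limiting.

O2


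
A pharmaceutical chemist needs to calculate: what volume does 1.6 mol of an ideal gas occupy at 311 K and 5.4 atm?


PV = nRT  (R = 0.08206 L·atm/(mol·K))
V = nRT/P = 1.6×0.08206×311/5.4
= 7.562 L

7.562 L


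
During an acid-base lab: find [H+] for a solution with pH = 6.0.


[H+] = 10^(-pH) = 10^(-6.0)
= 1.0×10^-6 M

1.0×10^-6 M


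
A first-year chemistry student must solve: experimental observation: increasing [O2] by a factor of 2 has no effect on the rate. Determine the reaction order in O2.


rate ∝ [O2]^n
rate ∝ [O2]^0
Order in O2: 0

0


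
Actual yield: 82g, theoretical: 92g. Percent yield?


% yield = actual/theoretical × 100
= 82/92 × 100
= 89.13%

89.13%


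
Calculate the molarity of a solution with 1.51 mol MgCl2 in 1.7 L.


M = n/V = 1.51/1.7 = 0.888 mol/L

0.888 M


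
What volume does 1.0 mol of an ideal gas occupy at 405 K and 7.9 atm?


PV = nRT  (R = 0.08206 L·atm/(mol·K))
V = nRT/P = 1.0×0.08206×405/7.9
= 4.207 L

4.207 L


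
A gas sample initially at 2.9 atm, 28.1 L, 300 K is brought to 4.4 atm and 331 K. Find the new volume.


P1V1/T1 = P2V2/T2
V2 = P1V1T2/(T1P2)
= 2.9×28.1×331/(300×4.4)
= 20.434 L

20.434 L


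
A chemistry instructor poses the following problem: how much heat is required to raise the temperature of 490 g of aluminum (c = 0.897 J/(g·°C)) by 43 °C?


q = mcΔT = 490 × 0.897 × 43
= 18899.79 J

18899.79 J


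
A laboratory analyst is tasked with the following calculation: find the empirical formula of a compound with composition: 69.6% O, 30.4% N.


Assume 100 g sample. Moles of each element:
  O: 69.6/16.0 = 4.35 mol
  N: 30.4/14.01 = 2.17 mol
Divide by smallest (2.17):
  O: 4.35/2.17 = 2.0
  N: 2.17/2.17 = 1.0
Empirical formula: NO2

NO2


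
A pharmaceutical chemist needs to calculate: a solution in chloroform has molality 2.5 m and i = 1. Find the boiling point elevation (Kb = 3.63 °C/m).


ΔTb = Kb × m × i
= 3.63 × 2.5 × 1
= 9.075 °C

9.075 °C


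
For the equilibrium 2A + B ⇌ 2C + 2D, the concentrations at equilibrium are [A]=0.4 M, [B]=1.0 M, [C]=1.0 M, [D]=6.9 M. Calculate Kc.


Kc = [C]^2[D]^2/([A]^2[B])
= (1.0^2 × 6.9^2)/(0.4^2 × 1.0^1)
= 47.61/0.16
= 297.6

297.6


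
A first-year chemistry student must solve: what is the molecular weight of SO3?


M(SO3) = 1×32.07 + 3×16.0
= 32.07 + 48.0
= 80.07 g/mol

80.07 g/mol


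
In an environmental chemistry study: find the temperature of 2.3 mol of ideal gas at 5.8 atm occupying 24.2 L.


PV = nRT  (R = 0.08206 L·atm/(mol·K))
T = PV/(nR) = 5.8×24.2/(2.3×0.08206)
= 140.36/0.188738
= 743.68 K

743.68 K


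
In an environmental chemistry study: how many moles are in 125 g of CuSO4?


M(CuSO4) = 159.62 g/mol
n = mass/M = 125/159.62 = 0.7831 mol

0.7831 mol


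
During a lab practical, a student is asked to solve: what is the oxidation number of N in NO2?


x + 2(-2) = 0, so x = +4
Oxidation number: +4

+4


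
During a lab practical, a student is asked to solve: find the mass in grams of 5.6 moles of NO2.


M(NO2) = 46.01 g/mol
mass = n × M = 5.6 × 46.01 = 257.66 g

257.66 g


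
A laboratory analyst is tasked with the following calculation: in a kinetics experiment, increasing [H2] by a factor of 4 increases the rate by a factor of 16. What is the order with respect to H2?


rate ∝ [H2]^n
4^n = 16 → n = 2
Order in H2: 2

2


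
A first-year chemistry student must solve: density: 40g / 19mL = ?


ρ = mass/volume
= 40/19
= 2.105 g/mL

2.105 g/mL


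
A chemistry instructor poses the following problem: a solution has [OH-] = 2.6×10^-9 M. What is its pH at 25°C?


pOH = -log10([OH-]) = -log10(2.6×10^-9)
= 9 - log10(2.6) = 8.59
pH = 14 - pOH = 14 - 8.59 = 5.41

5.41
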